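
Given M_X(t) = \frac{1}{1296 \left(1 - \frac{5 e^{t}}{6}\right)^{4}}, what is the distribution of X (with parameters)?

The MGF M(t) = \frac{1}{1296 \left(1 - \frac{5 e^{t}}{6}\right)^{4}} is the standard form for the NegativeBinomial distribution.
Comparing with the known MGF formula identifies: NegBin(r=4, p=1/6), X = failures before r-th success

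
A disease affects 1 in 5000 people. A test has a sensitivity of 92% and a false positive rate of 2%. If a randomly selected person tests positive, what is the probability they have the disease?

Let D = the rare event, + = positive/flagged.
P(D) = 1/5000
P(+|D) = 92/100 = 23/25
P(+|D') = 2/100 = 1/50
P(+) = P(+|D)P(D) + P(+|D')P(D')
     = \frac{23}{25} × \frac{1}{5000} + \frac{1}{50} × \frac{4999}{5000}
     = \frac{1009}{50000}
P(D|+) = P(+|D)P(D)/P(+) = \frac{46}{5045}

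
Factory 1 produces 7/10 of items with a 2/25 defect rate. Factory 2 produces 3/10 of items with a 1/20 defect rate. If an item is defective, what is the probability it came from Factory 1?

Using Bayes' theorem:
P(F1) = 7/10, P(D|F1) = 2/25
P(F2) = 3/10, P(D|F2) = 1/20
P(D) = P(D|F1)P(F1) + P(D|F2)P(F2)
     = \frac{71}{1000}
P(F1|D) = P(D|F1)P(F1) / P(D)
= \frac{56}{71}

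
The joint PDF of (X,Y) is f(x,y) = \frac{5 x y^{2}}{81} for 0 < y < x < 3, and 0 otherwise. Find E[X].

f_X(x) = ∫_0^x \frac{5 x y^{2}}{81} dy = \frac{5 x^{4}}{243}
E[X] = ∫_0^3 x × (\frac{5 x^{4}}{243}) dx = \frac{5}{2}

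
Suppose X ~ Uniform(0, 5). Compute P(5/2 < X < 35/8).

P(5/2 < X < 35/8) = ∫_{5/2}^{35/8} f(x) dx
where f(x) = \frac{1}{5}
= \frac{3}{8}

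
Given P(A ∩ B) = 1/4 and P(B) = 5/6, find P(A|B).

P(A|B) = P(A ∩ B) / P(B)
= (1/4) / (5/6)
= 3/10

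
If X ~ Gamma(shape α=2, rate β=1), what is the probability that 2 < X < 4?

P(2 < X < 4) = ∫_{2}^{4} f(x) dx
where f(x) = x e^{- x}
= \frac{-5 + 3 e^{2}}{e^{4}}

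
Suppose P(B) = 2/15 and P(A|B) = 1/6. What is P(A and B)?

By definition, P(A|B) = P(A ∩ B) / P(B)
So P(A ∩ B) = P(A|B) × P(B)
= 1/6 × 2/15
= 1/45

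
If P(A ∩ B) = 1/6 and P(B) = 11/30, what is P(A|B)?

P(A|B) = P(A ∩ B) / P(B)
= (1/6) / (11/30)
= 5/11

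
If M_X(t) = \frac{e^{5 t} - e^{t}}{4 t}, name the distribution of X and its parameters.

The MGF M(t) = \frac{e^{5 t} - e^{t}}{4 t} is the standard form for the Uniform distribution.
Comparing with the known MGF formula identifies: Uniform(1, 5)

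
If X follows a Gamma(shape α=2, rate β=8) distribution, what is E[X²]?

Using the identity E[X²] = Var(X) + (E[X])²:
E[X] = \frac{1}{4}
Var(X) = \frac{1}{32}
E[X²] = \frac{1}{32} + (\frac{1}{4})²
= \frac{3}{32}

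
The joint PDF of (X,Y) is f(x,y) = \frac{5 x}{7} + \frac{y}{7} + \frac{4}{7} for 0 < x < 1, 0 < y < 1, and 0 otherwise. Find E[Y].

E[Y] = ∫_0^1 ∫_0^1 y × f(x,y) dx dy
= \frac{43}{84}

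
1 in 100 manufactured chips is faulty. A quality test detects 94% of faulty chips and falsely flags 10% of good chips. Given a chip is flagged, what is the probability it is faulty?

Let D = the rare event, + = positive/flagged.
P(D) = 1/100
P(+|D) = 94/100 = 47/50
P(+|D') = 10/100 = 1/10
P(+) = P(+|D)P(D) + P(+|D')P(D')
     = \frac{47}{50} × \frac{1}{100} + \frac{1}{10} × \frac{99}{100}
     = \frac{271}{2500}
P(D|+) = P(+|D)P(D)/P(+) = \frac{47}{542}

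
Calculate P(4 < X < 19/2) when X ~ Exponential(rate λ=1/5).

P(4 < X < 19/2) = ∫_{4}^{19/2} f(x) dx
where f(x) = \frac{e^{- \frac{x}{5}}}{5}
= - \frac{1}{e^{\frac{19}{10}}} + e^{- \frac{4}{5}}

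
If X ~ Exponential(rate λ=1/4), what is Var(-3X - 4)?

For X ~ Exponential(rate λ=1/4):
Var(X) = 16
Var(-3X - 4) = (-3)² × Var(X) = 9 × 16 = 144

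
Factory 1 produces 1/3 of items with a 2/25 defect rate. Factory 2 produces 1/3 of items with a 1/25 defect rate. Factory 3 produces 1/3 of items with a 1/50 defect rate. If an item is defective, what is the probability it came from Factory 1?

Using Bayes' theorem:
P(F1) = 1/3, P(D|F1) = 2/25
P(F2) = 1/3, P(D|F2) = 1/25
P(F3) = 1/3, P(D|F3) = 1/50
P(D) = P(D|F1)P(F1) + P(D|F2)P(F2) + P(D|F3)P(F3)
     = \frac{7}{150}
P(F1|D) = P(D|F1)P(F1) / P(D)
= \frac{4}{7}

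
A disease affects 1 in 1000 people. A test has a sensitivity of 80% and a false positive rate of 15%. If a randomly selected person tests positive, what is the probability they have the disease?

Let D = the rare event, + = positive/flagged.
P(D) = 1/1000
P(+|D) = 80/100 = 4/5
P(+|D') = 15/100 = 3/20
P(+) = P(+|D)P(D) + P(+|D')P(D')
     = \frac{4}{5} × \frac{1}{1000} + \frac{3}{20} × \frac{999}{1000}
     = \frac{3013}{20000}
P(D|+) = P(+|D)P(D)/P(+) = \frac{16}{3013}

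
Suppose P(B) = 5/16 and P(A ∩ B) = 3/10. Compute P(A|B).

P(A|B) = P(A ∩ B) / P(B)
= (3/10) / (5/16)
= 24/25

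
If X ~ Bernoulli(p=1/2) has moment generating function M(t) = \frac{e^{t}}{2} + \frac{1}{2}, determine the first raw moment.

To find E[X], compute M^(1)(0):
M^(1)(t) = \frac{e^{t}}{2}
M^(1)(0) = \frac{1}{2}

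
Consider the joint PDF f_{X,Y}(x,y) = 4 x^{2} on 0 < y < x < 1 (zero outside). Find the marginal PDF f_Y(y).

f_Y(y) = ∫_y^1 4 x^{2} dx = \frac{4}{3} - \frac{4 y^{3}}{3}
for 0 < y < 1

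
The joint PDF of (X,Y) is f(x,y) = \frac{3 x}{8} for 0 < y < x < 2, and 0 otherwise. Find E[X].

f_X(x) = ∫_0^x \frac{3 x}{8} dy = \frac{3 x^{2}}{8}
E[X] = ∫_0^2 x × (\frac{3 x^{2}}{8}) dx = \frac{3}{2}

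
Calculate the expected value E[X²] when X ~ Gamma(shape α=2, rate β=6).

Using the identity E[X²] = Var(X) + (E[X])²:
E[X] = \frac{1}{3}
Var(X) = \frac{1}{18}
E[X²] = \frac{1}{18} + (\frac{1}{3})²
= \frac{1}{6}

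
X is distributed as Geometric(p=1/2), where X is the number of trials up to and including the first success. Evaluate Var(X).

For X ~ Geometric(p=1/2), where X is the number of trials up to and including the first success:
Var(X) = 2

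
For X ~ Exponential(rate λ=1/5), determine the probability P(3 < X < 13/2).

P(3 < X < 13/2) = ∫_{3}^{13/2} f(x) dx
where f(x) = \frac{e^{- \frac{x}{5}}}{5}
= - \frac{1}{e^{\frac{13}{10}}} + e^{- \frac{3}{5}}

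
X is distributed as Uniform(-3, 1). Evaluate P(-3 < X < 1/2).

P(-3 < X < 1/2) = ∫_{-3}^{1/2} f(x) dx
where f(x) = \frac{1}{4}
= \frac{7}{8}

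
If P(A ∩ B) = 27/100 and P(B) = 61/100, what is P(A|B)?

P(A|B) = P(A ∩ B) / P(B)
= (27/100) / (61/100)
= 27/61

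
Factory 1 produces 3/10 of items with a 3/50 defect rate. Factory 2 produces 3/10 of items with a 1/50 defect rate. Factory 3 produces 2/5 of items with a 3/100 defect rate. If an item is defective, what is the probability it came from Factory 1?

Using Bayes' theorem:
P(F1) = 3/10, P(D|F1) = 3/50
P(F2) = 3/10, P(D|F2) = 1/50
P(F3) = 2/5, P(D|F3) = 3/100
P(D) = P(D|F1)P(F1) + P(D|F2)P(F2) + P(D|F3)P(F3)
     = \frac{9}{250}
P(F1|D) = P(D|F1)P(F1) / P(D)
= \frac{1}{2}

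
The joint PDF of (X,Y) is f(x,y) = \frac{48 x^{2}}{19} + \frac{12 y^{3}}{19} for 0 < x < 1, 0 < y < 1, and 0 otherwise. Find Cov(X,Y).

E[XY] = ∫∫ xy × f(x,y) dx dy = \frac{36}{95}
E[X] = \frac{27}{38}
E[Y] = \frac{52}{95}
Cov(X,Y) = E[XY] - E[X]E[Y] = - \frac{18}{1805}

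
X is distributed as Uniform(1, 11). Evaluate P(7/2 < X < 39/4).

P(7/2 < X < 39/4) = ∫_{7/2}^{39/4} f(x) dx
where f(x) = \frac{1}{10}
= \frac{5}{8}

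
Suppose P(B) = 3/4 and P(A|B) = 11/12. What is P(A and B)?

By definition, P(A|B) = P(A ∩ B) / P(B)
So P(A ∩ B) = P(A|B) × P(B)
= 11/12 × 3/4
= 11/16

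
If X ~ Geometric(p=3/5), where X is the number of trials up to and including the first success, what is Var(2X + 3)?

For X ~ Geometric(p=3/5), where X is the number of trials up to and including the first success:
Var(X) = \frac{10}{9}
Var(2X + 3) = (2)² × Var(X) = 4 × \frac{10}{9} = \frac{40}{9}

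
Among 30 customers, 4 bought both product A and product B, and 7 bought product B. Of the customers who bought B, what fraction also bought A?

P(A ∩ B) = 4/30 = 2/15
P(B) = 7/30
P(A|B) = P(A ∩ B) / P(B) = (2/15) / (7/30) = 4/7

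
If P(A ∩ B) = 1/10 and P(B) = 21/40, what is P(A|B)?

P(A|B) = P(A ∩ B) / P(B)
= (1/10) / (21/40)
= 4/21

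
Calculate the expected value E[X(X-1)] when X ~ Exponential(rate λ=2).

E[X(X-1)] = E[X² - X] = E[X²] - E[X]
E[X] = \frac{1}{2}
E[X²] = Var(X) + (E[X])² = \frac{1}{4} + (\frac{1}{2})² = \frac{1}{2}
E[X(X-1)] = \frac{1}{2} - \frac{1}{2} = 0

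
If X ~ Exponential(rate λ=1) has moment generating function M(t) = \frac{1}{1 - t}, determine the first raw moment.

To find E[X], compute M^(1)(0):
M^(1)(t) = \frac{1}{\left(1 - t\right)^{2}}
M^(1)(0) = 1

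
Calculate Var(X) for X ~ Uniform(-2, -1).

For X ~ Uniform(-2, -1):
Var(X) = \frac{1}{12}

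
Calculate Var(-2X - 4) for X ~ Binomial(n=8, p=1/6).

For X ~ Binomial(n=8, p=1/6):
Var(X) = \frac{10}{9}
Var(-2X - 4) = (-2)² × Var(X) = 4 × \frac{10}{9} = \frac{40}{9}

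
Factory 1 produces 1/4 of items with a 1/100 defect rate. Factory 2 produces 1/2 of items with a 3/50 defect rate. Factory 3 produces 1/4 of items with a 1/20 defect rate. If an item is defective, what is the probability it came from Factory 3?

Using Bayes' theorem:
P(F1) = 1/4, P(D|F1) = 1/100
P(F2) = 1/2, P(D|F2) = 3/50
P(F3) = 1/4, P(D|F3) = 1/20
P(D) = P(D|F1)P(F1) + P(D|F2)P(F2) + P(D|F3)P(F3)
     = \frac{9}{200}
P(F3|D) = P(D|F3)P(F3) / P(D)
= \frac{5}{18}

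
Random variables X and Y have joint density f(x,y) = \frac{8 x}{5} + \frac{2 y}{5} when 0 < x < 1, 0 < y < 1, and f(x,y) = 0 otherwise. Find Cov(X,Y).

E[XY] = ∫∫ xy × f(x,y) dx dy = \frac{1}{3}
E[X] = \frac{19}{30}
E[Y] = \frac{8}{15}
Cov(X,Y) = E[XY] - E[X]E[Y] = - \frac{1}{225}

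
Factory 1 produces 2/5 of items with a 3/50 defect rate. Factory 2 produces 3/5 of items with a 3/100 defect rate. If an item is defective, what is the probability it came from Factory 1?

Using Bayes' theorem:
P(F1) = 2/5, P(D|F1) = 3/50
P(F2) = 3/5, P(D|F2) = 3/100
P(D) = P(D|F1)P(F1) + P(D|F2)P(F2)
     = \frac{21}{500}
P(F1|D) = P(D|F1)P(F1) / P(D)
= \frac{4}{7}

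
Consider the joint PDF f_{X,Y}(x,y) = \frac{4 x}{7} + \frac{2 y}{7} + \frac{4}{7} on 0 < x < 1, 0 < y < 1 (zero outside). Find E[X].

E[X] = ∫_0^1 ∫_0^1 x × f(x,y) dy dx
= ∫_0^1 ∫_0^1 x × (\frac{4 x}{7} + \frac{2 y}{7} + \frac{4}{7}) dy dx
= \frac{23}{42}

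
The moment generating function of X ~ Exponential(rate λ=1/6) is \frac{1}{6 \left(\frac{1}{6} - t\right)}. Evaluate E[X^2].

To find E[X^2], compute M^(2)(0):
M^(1)(t) = \frac{1}{6 \left(\frac{1}{6} - t\right)^{2}}
M^(2)(t) = \frac{1}{3 \left(\frac{1}{6} - t\right)^{3}}
M^(2)(0) = 72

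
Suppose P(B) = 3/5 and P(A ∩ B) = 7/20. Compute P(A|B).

P(A|B) = P(A ∩ B) / P(B)
= (7/20) / (3/5)
= 7/12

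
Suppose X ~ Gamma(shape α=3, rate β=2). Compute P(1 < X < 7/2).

P(1 < X < 7/2) = ∫_{1}^{7/2} f(x) dx
where f(x) = 4 x^{2} e^{- 2 x}
= \frac{5 \left(-13 + 2 e^{5}\right)}{2 e^{7}}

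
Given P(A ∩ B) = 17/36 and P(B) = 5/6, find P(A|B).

P(A|B) = P(A ∩ B) / P(B)
= (17/36) / (5/6)
= 17/30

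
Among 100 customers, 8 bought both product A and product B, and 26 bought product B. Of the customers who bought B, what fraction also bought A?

P(A ∩ B) = 8/100 = 2/25
P(B) = 26/100 = 13/50
P(A|B) = P(A ∩ B) / P(B) = (2/25) / (13/50) = 4/13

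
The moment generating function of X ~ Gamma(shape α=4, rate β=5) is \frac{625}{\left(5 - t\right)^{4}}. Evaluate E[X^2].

To find E[X^2], compute M^(2)(0):
M^(1)(t) = \frac{2500}{\left(5 - t\right)^{5}}
M^(2)(t) = \frac{12500}{\left(5 - t\right)^{6}}
M^(2)(0) = \frac{4}{5}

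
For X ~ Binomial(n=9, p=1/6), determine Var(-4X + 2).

For X ~ Binomial(n=9, p=1/6):
Var(X) = \frac{5}{4}
Var(-4X + 2) = (-4)² × Var(X) = 16 × \frac{5}{4} = 20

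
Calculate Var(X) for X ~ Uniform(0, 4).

For X ~ Uniform(0, 4):
Var(X) = \frac{4}{3}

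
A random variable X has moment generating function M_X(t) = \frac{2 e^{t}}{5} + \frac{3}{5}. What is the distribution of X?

The MGF M(t) = \frac{2 e^{t}}{5} + \frac{3}{5} is the standard form for the Bernoulli distribution.
Comparing with the known MGF formula identifies: Bernoulli(p=2/5)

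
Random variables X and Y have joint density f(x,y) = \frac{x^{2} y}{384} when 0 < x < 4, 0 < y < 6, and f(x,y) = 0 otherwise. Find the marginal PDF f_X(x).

f_X(x) = ∫_0^6 f(x,y) dy
= ∫_0^6 \frac{x^{2} y}{384} dy
= \frac{3 x^{2}}{64} for 0 < x < 4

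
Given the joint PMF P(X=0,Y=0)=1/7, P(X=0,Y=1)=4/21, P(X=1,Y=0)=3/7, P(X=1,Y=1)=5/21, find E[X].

First find marginal of X:
P(X=0) = 1/3
P(X=1) = 2/3
E[X] = 0 × 1/3 + 1 × 2/3 = 2/3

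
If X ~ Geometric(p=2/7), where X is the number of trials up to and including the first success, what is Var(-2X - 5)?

For X ~ Geometric(p=2/7), where X is the number of trials up to and including the first success:
Var(X) = \frac{35}{4}
Var(-2X - 5) = (-2)² × Var(X) = 4 × \frac{35}{4} = 35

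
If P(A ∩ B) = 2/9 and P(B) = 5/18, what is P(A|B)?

P(A|B) = P(A ∩ B) / P(B)
= (2/9) / (5/18)
= 4/5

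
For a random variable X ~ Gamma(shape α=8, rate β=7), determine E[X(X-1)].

E[X(X-1)] = E[X² - X] = E[X²] - E[X]
E[X] = \frac{8}{7}
E[X²] = Var(X) + (E[X])² = \frac{8}{49} + (\frac{8}{7})² = \frac{72}{49}
E[X(X-1)] = \frac{72}{49} - \frac{8}{7} = \frac{16}{49}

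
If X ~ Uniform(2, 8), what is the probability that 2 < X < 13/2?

P(2 < X < 13/2) = ∫_{2}^{13/2} f(x) dx
where f(x) = \frac{1}{6}
= \frac{3}{4}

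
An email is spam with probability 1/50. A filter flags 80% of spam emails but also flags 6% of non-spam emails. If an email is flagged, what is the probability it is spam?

Let D = the rare event, + = positive/flagged.
P(D) = 1/50
P(+|D) = 80/100 = 4/5
P(+|D') = 6/100 = 3/50
P(+) = P(+|D)P(D) + P(+|D')P(D')
     = \frac{4}{5} × \frac{1}{50} + \frac{3}{50} × \frac{49}{50}
     = \frac{187}{2500}
P(D|+) = P(+|D)P(D)/P(+) = \frac{40}{187}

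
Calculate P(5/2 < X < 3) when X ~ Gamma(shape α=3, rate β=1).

P(5/2 < X < 3) = ∫_{5/2}^{3} f(x) dx
where f(x) = \frac{x^{2} e^{- x}}{2}
= - \frac{17}{2 e^{3}} + \frac{53}{8 e^{\frac{5}{2}}}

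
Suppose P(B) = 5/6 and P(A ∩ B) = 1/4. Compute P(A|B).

P(A|B) = P(A ∩ B) / P(B)
= (1/4) / (5/6)
= 3/10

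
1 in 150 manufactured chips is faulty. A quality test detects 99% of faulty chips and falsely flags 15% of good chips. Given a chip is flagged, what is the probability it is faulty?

Let D = the rare event, + = positive/flagged.
P(D) = 1/150
P(+|D) = 99/100
P(+|D') = 15/100 = 3/20
P(+) = P(+|D)P(D) + P(+|D')P(D')
     = \frac{99}{100} × \frac{1}{150} + \frac{3}{20} × \frac{149}{150}
     = \frac{389}{2500}
P(D|+) = P(+|D)P(D)/P(+) = \frac{33}{778}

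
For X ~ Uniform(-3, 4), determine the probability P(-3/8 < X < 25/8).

P(-3/8 < X < 25/8) = ∫_{-3/8}^{25/8} f(x) dx
where f(x) = \frac{1}{7}
= \frac{1}{2}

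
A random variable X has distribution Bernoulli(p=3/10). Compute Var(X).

For X ~ Bernoulli(p=3/10):
Var(X) = \frac{21}{100}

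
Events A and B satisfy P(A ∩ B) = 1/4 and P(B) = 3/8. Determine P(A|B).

P(A|B) = P(A ∩ B) / P(B)
= (1/4) / (3/8)
= 2/3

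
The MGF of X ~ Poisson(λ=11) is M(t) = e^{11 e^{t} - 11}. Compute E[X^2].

To find E[X^2], compute M^(2)(0):
M^(1)(t) = 11 e^{t} e^{11 e^{t} - 11}
M^(2)(t) = 121 e^{2 t} e^{11 e^{t} - 11} + 11 e^{t} e^{11 e^{t} - 11}
M^(2)(0) = 132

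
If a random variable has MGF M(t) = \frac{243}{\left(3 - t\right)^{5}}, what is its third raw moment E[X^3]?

To find E[X^3], compute M^(3)(0):
M^(1)(t) = \frac{1215}{\left(3 - t\right)^{6}}
M^(2)(t) = \frac{7290}{\left(3 - t\right)^{7}}
M^(3)(t) = \frac{51030}{\left(3 - t\right)^{8}}
M^(3)(0) = \frac{70}{9}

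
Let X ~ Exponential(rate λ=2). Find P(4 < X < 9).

P(4 < X < 9) = ∫_{4}^{9} f(x) dx
where f(x) = 2 e^{- 2 x}
= - \frac{1 - e^{10}}{e^{18}}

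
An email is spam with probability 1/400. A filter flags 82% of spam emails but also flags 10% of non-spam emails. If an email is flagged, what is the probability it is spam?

Let D = the rare event, + = positive/flagged.
P(D) = 1/400
P(+|D) = 82/100 = 41/50
P(+|D') = 10/100 = 1/10
P(+) = P(+|D)P(D) + P(+|D')P(D')
     = \frac{41}{50} × \frac{1}{400} + \frac{1}{10} × \frac{399}{400}
     = \frac{509}{5000}
P(D|+) = P(+|D)P(D)/P(+) = \frac{41}{2036}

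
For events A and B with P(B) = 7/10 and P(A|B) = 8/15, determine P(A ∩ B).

By definition, P(A|B) = P(A ∩ B) / P(B)
So P(A ∩ B) = P(A|B) × P(B)
= 8/15 × 7/10
= 28/75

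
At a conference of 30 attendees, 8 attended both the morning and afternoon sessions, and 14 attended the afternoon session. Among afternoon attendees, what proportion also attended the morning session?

P(A ∩ B) = 8/30 = 4/15
P(B) = 14/30 = 7/15
P(A|B) = P(A ∩ B) / P(B) = (4/15) / (7/15) = 4/7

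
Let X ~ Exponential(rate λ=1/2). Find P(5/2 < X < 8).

P(5/2 < X < 8) = ∫_{5/2}^{8} f(x) dx
where f(x) = \frac{e^{- \frac{x}{2}}}{2}
= - \frac{1}{e^{4}} + e^{- \frac{5}{4}}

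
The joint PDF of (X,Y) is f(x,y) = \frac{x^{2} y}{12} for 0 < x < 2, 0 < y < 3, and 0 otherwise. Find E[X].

f_X(x) = ∫_0^3 \frac{x^{2} y}{12} dy = \frac{3 x^{2}}{8}
E[X] = ∫_0^2 x × (\frac{3 x^{2}}{8}) dx = \frac{3}{2}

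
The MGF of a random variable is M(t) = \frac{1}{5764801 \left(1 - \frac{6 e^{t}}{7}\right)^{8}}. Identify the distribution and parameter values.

The MGF M(t) = \frac{1}{5764801 \left(1 - \frac{6 e^{t}}{7}\right)^{8}} is the standard form for the NegativeBinomial distribution.
Comparing with the known MGF formula identifies: NegBin(r=8, p=1/7), X = failures before r-th success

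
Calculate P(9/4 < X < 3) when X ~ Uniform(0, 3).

P(9/4 < X < 3) = ∫_{9/4}^{3} f(x) dx
where f(x) = \frac{1}{3}
= \frac{1}{4}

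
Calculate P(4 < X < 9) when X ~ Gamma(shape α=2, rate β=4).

P(4 < X < 9) = ∫_{4}^{9} f(x) dx
where f(x) = 16 x e^{- 4 x}
= \frac{-37 + 17 e^{20}}{e^{36}}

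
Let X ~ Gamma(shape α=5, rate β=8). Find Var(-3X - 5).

For X ~ Gamma(shape α=5, rate β=8):
Var(X) = \frac{5}{64}
Var(-3X - 5) = (-3)² × Var(X) = 9 × \frac{5}{64} = \frac{45}{64}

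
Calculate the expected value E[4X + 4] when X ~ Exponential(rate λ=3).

For X ~ Exponential(rate λ=3):
E[X] = \frac{1}{3}
E[4X + 4] = 4 × E[X] + 4 = \frac{16}{3}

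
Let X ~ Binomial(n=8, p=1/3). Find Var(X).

For X ~ Binomial(n=8, p=1/3):
Var(X) = \frac{16}{9}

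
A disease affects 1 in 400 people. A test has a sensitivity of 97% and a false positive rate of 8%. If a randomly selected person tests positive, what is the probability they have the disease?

Let D = the rare event, + = positive/flagged.
P(D) = 1/400
P(+|D) = 97/100
P(+|D') = 8/100 = 2/25
P(+) = P(+|D)P(D) + P(+|D')P(D')
     = \frac{97}{100} × \frac{1}{400} + \frac{2}{25} × \frac{399}{400}
     = \frac{3289}{40000}
P(D|+) = P(+|D)P(D)/P(+) = \frac{97}{3289}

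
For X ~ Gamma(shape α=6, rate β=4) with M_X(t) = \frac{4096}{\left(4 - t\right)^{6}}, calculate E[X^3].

To find E[X^3], compute M^(3)(0):
M^(1)(t) = \frac{24576}{\left(4 - t\right)^{7}}
M^(2)(t) = \frac{172032}{\left(4 - t\right)^{8}}
M^(3)(t) = \frac{1376256}{\left(4 - t\right)^{9}}
M^(3)(0) = \frac{21}{4}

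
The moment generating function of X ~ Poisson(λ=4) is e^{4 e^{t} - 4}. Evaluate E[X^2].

To find E[X^2], compute M^(2)(0):
M^(1)(t) = 4 e^{t} e^{4 e^{t} - 4}
M^(2)(t) = 16 e^{2 t} e^{4 e^{t} - 4} + 4 e^{t} e^{4 e^{t} - 4}
M^(2)(0) = 20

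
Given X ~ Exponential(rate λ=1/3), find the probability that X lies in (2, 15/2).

P(2 < X < 15/2) = ∫_{2}^{15/2} f(x) dx
where f(x) = \frac{e^{- \frac{x}{3}}}{3}
= - \frac{1}{e^{\frac{5}{2}}} + e^{- \frac{2}{3}}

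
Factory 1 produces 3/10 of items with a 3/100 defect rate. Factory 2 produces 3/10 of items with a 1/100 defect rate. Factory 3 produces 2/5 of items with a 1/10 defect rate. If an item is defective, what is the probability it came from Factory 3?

Using Bayes' theorem:
P(F1) = 3/10, P(D|F1) = 3/100
P(F2) = 3/10, P(D|F2) = 1/100
P(F3) = 2/5, P(D|F3) = 1/10
P(D) = P(D|F1)P(F1) + P(D|F2)P(F2) + P(D|F3)P(F3)
     = \frac{13}{250}
P(F3|D) = P(D|F3)P(F3) / P(D)
= \frac{10}{13}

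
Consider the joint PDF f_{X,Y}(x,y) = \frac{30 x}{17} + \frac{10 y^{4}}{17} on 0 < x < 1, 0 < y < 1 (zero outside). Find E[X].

E[X] = ∫_0^1 ∫_0^1 x × f(x,y) dy dx
= ∫_0^1 ∫_0^1 x × (\frac{30 x}{17} + \frac{10 y^{4}}{17}) dy dx
= \frac{11}{17}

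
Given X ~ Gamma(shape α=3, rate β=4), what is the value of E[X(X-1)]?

E[X(X-1)] = E[X² - X] = E[X²] - E[X]
E[X] = \frac{3}{4}
E[X²] = Var(X) + (E[X])² = \frac{3}{16} + (\frac{3}{4})² = \frac{3}{4}
E[X(X-1)] = \frac{3}{4} - \frac{3}{4} = 0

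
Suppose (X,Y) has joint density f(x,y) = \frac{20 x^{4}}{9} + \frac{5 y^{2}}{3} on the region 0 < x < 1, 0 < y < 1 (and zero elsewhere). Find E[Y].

E[Y] = ∫_0^1 ∫_0^1 y × f(x,y) dx dy
= \frac{23}{36}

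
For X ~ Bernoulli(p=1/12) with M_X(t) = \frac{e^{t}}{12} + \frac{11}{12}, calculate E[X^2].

To find E[X^2], compute M^(2)(0):
M^(1)(t) = \frac{e^{t}}{12}
M^(2)(t) = \frac{e^{t}}{12}
M^(2)(0) = \frac{1}{12}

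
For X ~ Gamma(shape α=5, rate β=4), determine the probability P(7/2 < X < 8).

P(7/2 < X < 8) = ∫_{7/2}^{8} f(x) dx
where f(x) = \frac{128 x^{4} e^{- 4 x}}{3}
= \frac{-49697 + 2171 e^{18}}{e^{32}}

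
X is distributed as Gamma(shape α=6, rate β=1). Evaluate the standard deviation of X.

For X ~ Gamma(shape α=6, rate β=1):
Var(X) = 6
SD(X) = √(Var(X)) = √(6) = \sqrt{6}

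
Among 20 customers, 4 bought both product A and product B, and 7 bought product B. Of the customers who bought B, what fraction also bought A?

P(A ∩ B) = 4/20 = 1/5
P(B) = 7/20
P(A|B) = P(A ∩ B) / P(B) = (1/5) / (7/20) = 4/7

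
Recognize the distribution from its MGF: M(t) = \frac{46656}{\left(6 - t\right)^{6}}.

The MGF M(t) = \frac{46656}{\left(6 - t\right)^{6}} is the standard form for the Gamma distribution.
Comparing with the known MGF formula identifies: Gamma(shape α=6, rate β=6)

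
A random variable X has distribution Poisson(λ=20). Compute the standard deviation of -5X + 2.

For X ~ Poisson(λ=20):
Var(X) = 20
SD(X) = √(Var(X)) = √(20) = 2 \sqrt{5}
SD(-5X + 2) = |-5| × SD(X) = 5 × 2 \sqrt{5} = 10 \sqrt{5}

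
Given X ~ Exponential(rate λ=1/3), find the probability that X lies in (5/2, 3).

P(5/2 < X < 3) = ∫_{5/2}^{3} f(x) dx
where f(x) = \frac{e^{- \frac{x}{3}}}{3}
= - \frac{1}{e} + e^{- \frac{5}{6}}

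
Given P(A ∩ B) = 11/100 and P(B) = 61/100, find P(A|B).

P(A|B) = P(A ∩ B) / P(B)
= (11/100) / (61/100)
= 11/61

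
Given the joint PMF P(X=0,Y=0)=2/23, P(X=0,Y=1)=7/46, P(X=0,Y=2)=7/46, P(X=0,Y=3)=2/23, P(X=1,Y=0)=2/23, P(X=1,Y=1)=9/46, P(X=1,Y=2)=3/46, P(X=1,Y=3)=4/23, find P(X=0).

P(X=0) = P(X=0,Y=0) + P(X=0,Y=1) + P(X=0,Y=2) + P(X=0,Y=3)
= 2/23 + 7/46 + 7/46 + 2/23
= 11/23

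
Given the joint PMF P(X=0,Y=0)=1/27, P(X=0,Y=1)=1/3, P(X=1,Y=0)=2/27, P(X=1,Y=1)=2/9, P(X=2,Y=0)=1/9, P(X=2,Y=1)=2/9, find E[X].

First find marginal of X:
P(X=0) = 10/27
P(X=1) = 8/27
P(X=2) = 1/3
E[X] = 0 × 10/27 + 1 × 8/27 + 2 × 1/3 = 26/27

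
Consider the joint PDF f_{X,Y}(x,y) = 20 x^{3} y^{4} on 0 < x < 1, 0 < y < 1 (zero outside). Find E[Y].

E[Y] = ∫_0^1 ∫_0^1 y × f(x,y) dx dy
= \frac{5}{6}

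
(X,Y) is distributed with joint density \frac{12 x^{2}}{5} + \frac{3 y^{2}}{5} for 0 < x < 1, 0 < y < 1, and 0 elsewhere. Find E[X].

E[X] = ∫_0^1 ∫_0^1 x × f(x,y) dy dx
= ∫_0^1 ∫_0^1 x × (\frac{12 x^{2}}{5} + \frac{3 y^{2}}{5}) dy dx
= \frac{7}{10}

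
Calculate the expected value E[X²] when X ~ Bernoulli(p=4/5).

Using the identity E[X²] = Var(X) + (E[X])²:
E[X] = \frac{4}{5}
Var(X) = \frac{4}{25}
E[X²] = \frac{4}{25} + (\frac{4}{5})²
= \frac{4}{5}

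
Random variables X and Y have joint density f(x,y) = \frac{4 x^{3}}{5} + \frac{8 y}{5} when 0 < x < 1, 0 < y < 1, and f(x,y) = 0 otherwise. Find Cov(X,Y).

E[XY] = ∫∫ xy × f(x,y) dx dy = \frac{26}{75}
E[X] = \frac{14}{25}
E[Y] = \frac{19}{30}
Cov(X,Y) = E[XY] - E[X]E[Y] = - \frac{1}{125}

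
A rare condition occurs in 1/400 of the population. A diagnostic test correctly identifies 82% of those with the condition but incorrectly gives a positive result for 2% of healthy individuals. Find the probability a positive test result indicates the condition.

Let D = the rare event, + = positive/flagged.
P(D) = 1/400
P(+|D) = 82/100 = 41/50
P(+|D') = 2/100 = 1/50
P(+) = P(+|D)P(D) + P(+|D')P(D')
     = \frac{41}{50} × \frac{1}{400} + \frac{1}{50} × \frac{399}{400}
     = \frac{11}{500}
P(D|+) = P(+|D)P(D)/P(+) = \frac{41}{440}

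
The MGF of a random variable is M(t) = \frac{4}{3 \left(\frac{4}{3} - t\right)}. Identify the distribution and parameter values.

The MGF M(t) = \frac{4}{3 \left(\frac{4}{3} - t\right)} is the standard form for the Exponential distribution.
Comparing with the known MGF formula identifies: Exponential(rate λ=4/3)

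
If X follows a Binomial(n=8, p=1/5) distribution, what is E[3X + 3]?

For X ~ Binomial(n=8, p=1/5):
E[X] = \frac{8}{5}
E[3X + 3] = 3 × E[X] + 3 = \frac{39}{5}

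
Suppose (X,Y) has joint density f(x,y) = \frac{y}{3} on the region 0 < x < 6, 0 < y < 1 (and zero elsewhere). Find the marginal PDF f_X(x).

f_X(x) = ∫_0^1 f(x,y) dy
= ∫_0^1 \frac{y}{3} dy
= \frac{1}{6} for 0 < x < 6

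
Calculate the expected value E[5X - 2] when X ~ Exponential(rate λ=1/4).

For X ~ Exponential(rate λ=1/4):
E[X] = 4
E[5X - 2] = 5 × E[X] - 2 = 18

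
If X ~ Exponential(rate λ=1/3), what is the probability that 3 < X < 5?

P(3 < X < 5) = ∫_{3}^{5} f(x) dx
where f(x) = \frac{e^{- \frac{x}{3}}}{3}
= - \frac{1}{e^{\frac{5}{3}}} + e^{-1}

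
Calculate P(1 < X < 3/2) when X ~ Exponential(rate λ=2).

P(1 < X < 3/2) = ∫_{1}^{3/2} f(x) dx
where f(x) = 2 e^{- 2 x}
= - \frac{1 - e}{e^{3}}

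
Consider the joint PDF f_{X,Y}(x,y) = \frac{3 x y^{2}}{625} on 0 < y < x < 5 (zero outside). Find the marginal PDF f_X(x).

f_X(x) = ∫_0^x \frac{3 x y^{2}}{625} dy = \frac{x^{4}}{625}
for 0 < x < 5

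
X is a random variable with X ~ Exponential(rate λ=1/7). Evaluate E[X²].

Using the identity E[X²] = Var(X) + (E[X])²:
E[X] = 7
Var(X) = 49
E[X²] = 49 + (7)²
= 98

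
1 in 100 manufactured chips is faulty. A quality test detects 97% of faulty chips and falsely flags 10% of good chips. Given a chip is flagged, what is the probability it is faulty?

Let D = the rare event, + = positive/flagged.
P(D) = 1/100
P(+|D) = 97/100
P(+|D') = 10/100 = 1/10
P(+) = P(+|D)P(D) + P(+|D')P(D')
     = \frac{97}{100} × \frac{1}{100} + \frac{1}{10} × \frac{99}{100}
     = \frac{1087}{10000}
P(D|+) = P(+|D)P(D)/P(+) = \frac{97}{1087}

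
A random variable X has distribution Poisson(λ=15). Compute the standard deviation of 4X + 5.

For X ~ Poisson(λ=15):
Var(X) = 15
SD(X) = √(Var(X)) = √(15) = \sqrt{15}
SD(4X + 5) = |4| × SD(X) = 4 × \sqrt{15} = 4 \sqrt{15}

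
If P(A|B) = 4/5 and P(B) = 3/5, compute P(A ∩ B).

By definition, P(A|B) = P(A ∩ B) / P(B)
So P(A ∩ B) = P(A|B) × P(B)
= 4/5 × 3/5
= 12/25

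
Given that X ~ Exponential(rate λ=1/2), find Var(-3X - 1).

For X ~ Exponential(rate λ=1/2):
Var(X) = 4
Var(-3X - 1) = (-3)² × Var(X) = 9 × 4 = 36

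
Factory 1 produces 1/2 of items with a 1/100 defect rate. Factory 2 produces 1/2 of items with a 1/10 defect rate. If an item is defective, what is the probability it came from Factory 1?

Using Bayes' theorem:
P(F1) = 1/2, P(D|F1) = 1/100
P(F2) = 1/2, P(D|F2) = 1/10
P(D) = P(D|F1)P(F1) + P(D|F2)P(F2)
     = \frac{11}{200}
P(F1|D) = P(D|F1)P(F1) / P(D)
= \frac{1}{11}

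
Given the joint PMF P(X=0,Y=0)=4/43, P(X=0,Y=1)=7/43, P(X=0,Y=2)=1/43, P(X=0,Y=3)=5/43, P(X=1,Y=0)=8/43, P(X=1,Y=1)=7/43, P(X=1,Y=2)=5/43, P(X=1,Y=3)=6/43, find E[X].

First find marginal of X:
P(X=0) = 17/43
P(X=1) = 26/43
E[X] = 0 × 17/43 + 1 × 26/43 = 26/43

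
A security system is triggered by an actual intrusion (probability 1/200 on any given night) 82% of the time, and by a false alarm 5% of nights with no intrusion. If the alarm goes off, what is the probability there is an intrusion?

Let D = the rare event, + = positive/flagged.
P(D) = 1/200
P(+|D) = 82/100 = 41/50
P(+|D') = 5/100 = 1/20
P(+) = P(+|D)P(D) + P(+|D')P(D')
     = \frac{41}{50} × \frac{1}{200} + \frac{1}{20} × \frac{199}{200}
     = \frac{1077}{20000}
P(D|+) = P(+|D)P(D)/P(+) = \frac{82}{1077}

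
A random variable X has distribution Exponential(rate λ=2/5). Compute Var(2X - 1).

For X ~ Exponential(rate λ=2/5):
Var(X) = \frac{25}{4}
Var(2X - 1) = (2)² × Var(X) = 4 × \frac{25}{4} = 25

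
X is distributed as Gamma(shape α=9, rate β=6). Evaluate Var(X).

For X ~ Gamma(shape α=9, rate β=6):
Var(X) = \frac{1}{4}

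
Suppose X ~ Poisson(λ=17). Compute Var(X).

For X ~ Poisson(λ=17):
Var(X) = 17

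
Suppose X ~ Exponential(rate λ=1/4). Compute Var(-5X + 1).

For X ~ Exponential(rate λ=1/4):
Var(X) = 16
Var(-5X + 1) = (-5)² × Var(X) = 25 × 16 = 400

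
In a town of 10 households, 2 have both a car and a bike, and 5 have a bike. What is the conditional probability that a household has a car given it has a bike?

P(A ∩ B) = 2/10 = 1/5
P(B) = 5/10 = 1/2
P(A|B) = P(A ∩ B) / P(B) = (1/5) / (1/2) = 2/5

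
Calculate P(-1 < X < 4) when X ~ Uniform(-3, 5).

P(-1 < X < 4) = ∫_{-1}^{4} f(x) dx
where f(x) = \frac{1}{8}
= \frac{5}{8}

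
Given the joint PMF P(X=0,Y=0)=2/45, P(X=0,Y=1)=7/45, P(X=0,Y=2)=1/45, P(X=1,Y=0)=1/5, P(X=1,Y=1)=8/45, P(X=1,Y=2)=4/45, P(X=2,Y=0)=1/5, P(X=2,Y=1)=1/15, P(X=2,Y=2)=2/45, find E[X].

First find marginal of X:
P(X=0) = 2/9
P(X=1) = 7/15
P(X=2) = 14/45
E[X] = 0 × 2/9 + 1 × 7/15 + 2 × 14/45 = 49/45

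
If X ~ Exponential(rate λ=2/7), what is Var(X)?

For X ~ Exponential(rate λ=2/7):
Var(X) = \frac{49}{4}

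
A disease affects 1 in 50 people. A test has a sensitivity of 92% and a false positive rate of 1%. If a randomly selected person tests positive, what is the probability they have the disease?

Let D = the rare event, + = positive/flagged.
P(D) = 1/50
P(+|D) = 92/100 = 23/25
P(+|D') = 1/100
P(+) = P(+|D)P(D) + P(+|D')P(D')
     = \frac{23}{25} × \frac{1}{50} + \frac{1}{100} × \frac{49}{50}
     = \frac{141}{5000}
P(D|+) = P(+|D)P(D)/P(+) = \frac{92}{141}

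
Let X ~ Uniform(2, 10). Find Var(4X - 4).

For X ~ Uniform(2, 10):
Var(X) = \frac{16}{3}
Var(4X - 4) = (4)² × Var(X) = 16 × \frac{16}{3} = \frac{256}{3}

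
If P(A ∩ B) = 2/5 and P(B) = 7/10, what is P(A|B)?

P(A|B) = P(A ∩ B) / P(B)
= (2/5) / (7/10)
= 4/7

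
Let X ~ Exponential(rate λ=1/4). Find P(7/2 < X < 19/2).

P(7/2 < X < 19/2) = ∫_{7/2}^{19/2} f(x) dx
where f(x) = \frac{e^{- \frac{x}{4}}}{4}
= - \frac{1 - e^{\frac{3}{2}}}{e^{\frac{19}{8}}}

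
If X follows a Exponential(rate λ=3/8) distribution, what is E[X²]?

Using the identity E[X²] = Var(X) + (E[X])²:
E[X] = \frac{8}{3}
Var(X) = \frac{64}{9}
E[X²] = \frac{64}{9} + (\frac{8}{3})²
= \frac{128}{9}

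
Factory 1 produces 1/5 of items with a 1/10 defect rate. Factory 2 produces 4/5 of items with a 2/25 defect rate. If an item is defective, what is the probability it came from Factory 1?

Using Bayes' theorem:
P(F1) = 1/5, P(D|F1) = 1/10
P(F2) = 4/5, P(D|F2) = 2/25
P(D) = P(D|F1)P(F1) + P(D|F2)P(F2)
     = \frac{21}{250}
P(F1|D) = P(D|F1)P(F1) / P(D)
= \frac{5}{21}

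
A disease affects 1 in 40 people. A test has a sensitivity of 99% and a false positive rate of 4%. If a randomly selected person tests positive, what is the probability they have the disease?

Let D = the rare event, + = positive/flagged.
P(D) = 1/40
P(+|D) = 99/100
P(+|D') = 4/100 = 1/25
P(+) = P(+|D)P(D) + P(+|D')P(D')
     = \frac{99}{100} × \frac{1}{40} + \frac{1}{25} × \frac{39}{40}
     = \frac{51}{800}
P(D|+) = P(+|D)P(D)/P(+) = \frac{33}{85}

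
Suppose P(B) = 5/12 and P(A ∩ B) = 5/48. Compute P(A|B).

P(A|B) = P(A ∩ B) / P(B)
= (5/48) / (5/12)
= 1/4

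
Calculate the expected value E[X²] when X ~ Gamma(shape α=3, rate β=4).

Using the identity E[X²] = Var(X) + (E[X])²:
E[X] = \frac{3}{4}
Var(X) = \frac{3}{16}
E[X²] = \frac{3}{16} + (\frac{3}{4})²
= \frac{3}{4}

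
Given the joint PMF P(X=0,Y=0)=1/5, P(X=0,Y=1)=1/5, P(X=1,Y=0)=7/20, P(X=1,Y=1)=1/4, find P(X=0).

P(X=0) = P(X=0,Y=0) + P(X=0,Y=1)
= 1/5 + 1/5
= 2/5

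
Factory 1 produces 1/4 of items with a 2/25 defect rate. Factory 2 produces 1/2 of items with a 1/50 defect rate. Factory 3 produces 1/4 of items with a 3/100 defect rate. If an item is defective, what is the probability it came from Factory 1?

Using Bayes' theorem:
P(F1) = 1/4, P(D|F1) = 2/25
P(F2) = 1/2, P(D|F2) = 1/50
P(F3) = 1/4, P(D|F3) = 3/100
P(D) = P(D|F1)P(F1) + P(D|F2)P(F2) + P(D|F3)P(F3)
     = \frac{3}{80}
P(F1|D) = P(D|F1)P(F1) / P(D)
= \frac{8}{15}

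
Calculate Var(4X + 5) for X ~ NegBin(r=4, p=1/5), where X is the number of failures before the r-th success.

For X ~ NegBin(r=4, p=1/5), where X is the number of failures before the r-th success:
Var(X) = 80
Var(4X + 5) = (4)² × Var(X) = 16 × 80 = 1280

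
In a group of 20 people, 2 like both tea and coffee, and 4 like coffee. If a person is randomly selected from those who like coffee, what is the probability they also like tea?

P(A ∩ B) = 2/20 = 1/10
P(B) = 4/20 = 1/5
P(A|B) = P(A ∩ B) / P(B) = (1/10) / (1/5) = 1/2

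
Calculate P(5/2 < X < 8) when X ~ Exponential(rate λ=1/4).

P(5/2 < X < 8) = ∫_{5/2}^{8} f(x) dx
where f(x) = \frac{e^{- \frac{x}{4}}}{4}
= - \frac{1}{e^{2}} + e^{- \frac{5}{8}}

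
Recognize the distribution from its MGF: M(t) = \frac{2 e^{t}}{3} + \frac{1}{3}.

The MGF M(t) = \frac{2 e^{t}}{3} + \frac{1}{3} is the standard form for the Bernoulli distribution.
Comparing with the known MGF formula identifies: Bernoulli(p=2/3)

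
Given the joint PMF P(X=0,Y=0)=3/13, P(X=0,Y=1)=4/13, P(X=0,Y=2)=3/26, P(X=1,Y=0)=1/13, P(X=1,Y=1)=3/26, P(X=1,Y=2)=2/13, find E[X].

First find marginal of X:
P(X=0) = 17/26
P(X=1) = 9/26
E[X] = 0 × 17/26 + 1 × 9/26 = 9/26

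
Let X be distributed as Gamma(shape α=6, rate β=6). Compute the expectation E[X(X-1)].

E[X(X-1)] = E[X² - X] = E[X²] - E[X]
E[X] = 1
E[X²] = Var(X) + (E[X])² = \frac{1}{6} + (1)² = \frac{7}{6}
E[X(X-1)] = \frac{7}{6} - 1 = \frac{1}{6}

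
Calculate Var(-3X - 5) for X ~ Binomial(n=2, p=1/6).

For X ~ Binomial(n=2, p=1/6):
Var(X) = \frac{5}{18}
Var(-3X - 5) = (-3)² × Var(X) = 9 × \frac{5}{18} = \frac{5}{2}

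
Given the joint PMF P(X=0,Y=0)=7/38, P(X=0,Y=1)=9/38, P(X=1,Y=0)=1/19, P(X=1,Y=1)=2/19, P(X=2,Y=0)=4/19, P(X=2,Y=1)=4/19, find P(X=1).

P(X=1) = P(X=1,Y=0) + P(X=1,Y=1)
= 1/19 + 2/19
= 3/19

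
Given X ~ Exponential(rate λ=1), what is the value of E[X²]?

Using the identity E[X²] = Var(X) + (E[X])²:
E[X] = 1
Var(X) = 1
E[X²] = 1 + (1)²
= 2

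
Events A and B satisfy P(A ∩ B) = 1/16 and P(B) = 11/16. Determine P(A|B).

P(A|B) = P(A ∩ B) / P(B)
= (1/16) / (11/16)
= 1/11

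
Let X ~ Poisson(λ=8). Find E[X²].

Using the identity E[X²] = Var(X) + (E[X])²:
E[X] = 8
Var(X) = 8
E[X²] = 8 + (8)²
= 72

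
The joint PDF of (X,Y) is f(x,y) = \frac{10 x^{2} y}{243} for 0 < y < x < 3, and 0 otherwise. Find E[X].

f_X(x) = ∫_0^x \frac{10 x^{2} y}{243} dy = \frac{5 x^{4}}{243}
E[X] = ∫_0^3 x × (\frac{5 x^{4}}{243}) dx = \frac{5}{2}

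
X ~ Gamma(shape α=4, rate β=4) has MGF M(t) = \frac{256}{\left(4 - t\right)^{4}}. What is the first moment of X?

To find E[X], compute M^(1)(0):
M^(1)(t) = \frac{1024}{\left(4 - t\right)^{5}}
M^(1)(0) = 1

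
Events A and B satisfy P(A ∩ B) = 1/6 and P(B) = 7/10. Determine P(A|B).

P(A|B) = P(A ∩ B) / P(B)
= (1/6) / (7/10)
= 5/21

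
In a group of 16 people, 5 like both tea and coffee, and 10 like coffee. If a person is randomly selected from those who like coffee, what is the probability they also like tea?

P(A ∩ B) = 5/16
P(B) = 10/16 = 5/8
P(A|B) = P(A ∩ B) / P(B) = (5/16) / (5/8) = 1/2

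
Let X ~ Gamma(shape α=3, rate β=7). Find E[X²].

Using the identity E[X²] = Var(X) + (E[X])²:
E[X] = \frac{3}{7}
Var(X) = \frac{3}{49}
E[X²] = \frac{3}{49} + (\frac{3}{7})²
= \frac{12}{49}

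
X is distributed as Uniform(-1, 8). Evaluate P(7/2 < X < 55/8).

P(7/2 < X < 55/8) = ∫_{7/2}^{55/8} f(x) dx
where f(x) = \frac{1}{9}
= \frac{3}{8}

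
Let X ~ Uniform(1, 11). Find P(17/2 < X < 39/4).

P(17/2 < X < 39/4) = ∫_{17/2}^{39/4} f(x) dx
where f(x) = \frac{1}{10}
= \frac{1}{8}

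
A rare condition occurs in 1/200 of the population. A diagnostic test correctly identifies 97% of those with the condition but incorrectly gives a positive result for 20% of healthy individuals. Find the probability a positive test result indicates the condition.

Let D = the rare event, + = positive/flagged.
P(D) = 1/200
P(+|D) = 97/100
P(+|D') = 20/100 = 1/5
P(+) = P(+|D)P(D) + P(+|D')P(D')
     = \frac{97}{100} × \frac{1}{200} + \frac{1}{5} × \frac{199}{200}
     = \frac{4077}{20000}
P(D|+) = P(+|D)P(D)/P(+) = \frac{97}{4077}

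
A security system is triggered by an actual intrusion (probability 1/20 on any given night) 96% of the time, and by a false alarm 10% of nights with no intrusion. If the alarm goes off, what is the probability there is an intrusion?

Let D = the rare event, + = positive/flagged.
P(D) = 1/20
P(+|D) = 96/100 = 24/25
P(+|D') = 10/100 = 1/10
P(+) = P(+|D)P(D) + P(+|D')P(D')
     = \frac{24}{25} × \frac{1}{20} + \frac{1}{10} × \frac{19}{20}
     = \frac{143}{1000}
P(D|+) = P(+|D)P(D)/P(+) = \frac{48}{143}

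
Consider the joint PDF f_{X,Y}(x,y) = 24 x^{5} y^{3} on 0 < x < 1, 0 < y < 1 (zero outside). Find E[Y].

E[Y] = ∫_0^1 ∫_0^1 y × f(x,y) dx dy
= \frac{4}{5}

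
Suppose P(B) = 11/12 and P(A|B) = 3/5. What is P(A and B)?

By definition, P(A|B) = P(A ∩ B) / P(B)
So P(A ∩ B) = P(A|B) × P(B)
= 3/5 × 11/12
= 11/20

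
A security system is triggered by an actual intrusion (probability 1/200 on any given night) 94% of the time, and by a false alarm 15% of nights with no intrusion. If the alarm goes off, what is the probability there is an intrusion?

Let D = the rare event, + = positive/flagged.
P(D) = 1/200
P(+|D) = 94/100 = 47/50
P(+|D') = 15/100 = 3/20
P(+) = P(+|D)P(D) + P(+|D')P(D')
     = \frac{47}{50} × \frac{1}{200} + \frac{3}{20} × \frac{199}{200}
     = \frac{3079}{20000}
P(D|+) = P(+|D)P(D)/P(+) = \frac{94}{3079}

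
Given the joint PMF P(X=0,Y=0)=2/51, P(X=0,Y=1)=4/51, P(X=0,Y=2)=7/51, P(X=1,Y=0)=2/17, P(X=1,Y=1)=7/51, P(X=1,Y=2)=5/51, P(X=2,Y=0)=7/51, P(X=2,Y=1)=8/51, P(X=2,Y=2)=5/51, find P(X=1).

P(X=1) = P(X=1,Y=0) + P(X=1,Y=1) + P(X=1,Y=2)
= 2/17 + 7/51 + 5/51
= 6/17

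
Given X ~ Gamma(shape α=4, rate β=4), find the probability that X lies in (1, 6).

P(1 < X < 6) = ∫_{1}^{6} f(x) dx
where f(x) = \frac{128 x^{3} e^{- 4 x}}{3}
= \frac{-7851 + 71 e^{20}}{3 e^{24}}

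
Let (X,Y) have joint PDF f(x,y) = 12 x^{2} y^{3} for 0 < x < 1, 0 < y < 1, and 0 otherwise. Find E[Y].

E[Y] = ∫_0^1 ∫_0^1 y × f(x,y) dx dy
= \frac{4}{5}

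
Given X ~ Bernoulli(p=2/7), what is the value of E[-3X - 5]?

For X ~ Bernoulli(p=2/7):
E[X] = \frac{2}{7}
E[-3X - 5] = -3 × E[X] - 5 = - \frac{41}{7}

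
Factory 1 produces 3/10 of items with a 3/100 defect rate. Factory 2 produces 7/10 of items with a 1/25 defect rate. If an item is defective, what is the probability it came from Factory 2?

Using Bayes' theorem:
P(F1) = 3/10, P(D|F1) = 3/100
P(F2) = 7/10, P(D|F2) = 1/25
P(D) = P(D|F1)P(F1) + P(D|F2)P(F2)
     = \frac{37}{1000}
P(F2|D) = P(D|F2)P(F2) / P(D)
= \frac{28}{37}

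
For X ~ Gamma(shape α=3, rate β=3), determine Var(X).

For X ~ Gamma(shape α=3, rate β=3):
Var(X) = \frac{1}{3}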